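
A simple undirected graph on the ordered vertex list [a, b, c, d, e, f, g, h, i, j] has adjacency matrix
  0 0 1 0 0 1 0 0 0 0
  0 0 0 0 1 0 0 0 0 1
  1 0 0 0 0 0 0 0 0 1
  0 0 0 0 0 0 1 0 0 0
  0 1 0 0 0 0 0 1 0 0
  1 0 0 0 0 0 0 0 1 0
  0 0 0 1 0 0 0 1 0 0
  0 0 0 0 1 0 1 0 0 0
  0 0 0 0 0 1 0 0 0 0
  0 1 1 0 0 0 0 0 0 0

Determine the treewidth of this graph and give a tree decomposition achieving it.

Treewidth 1.
One optimal decomposition is:
Bags: B1 = {d, g}  B2 = {g, h}  B3 = {e, h}  B4 = {b, e}  B5 = {b, j}  B6 = {c, j}  B7 = {a, c}  B8 = {a, f}  B9 = {f, i}
Tree: B1–B2, B2–B3, B3–B4, B4–B5, B5–B6, B6–B7, B7–B8, B8–B9

Each bag holds 2 vertices, so the decomposition has width 1, which upper-bounds the treewidth. Since G has at least one edge (e.g. d–g), it is not an edgeless graph, so tw(G) ≥ 1. Combining the bounds, tw(G) = 1.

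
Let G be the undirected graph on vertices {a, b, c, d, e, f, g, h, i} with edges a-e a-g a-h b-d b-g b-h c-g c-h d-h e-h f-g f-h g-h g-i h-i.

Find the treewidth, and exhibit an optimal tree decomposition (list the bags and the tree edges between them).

The largest bag has 3 vertices, giving width 2; this decomposition certifies tw(G) ≤ 2. On the other hand G contains the 3-clique {b, d, h}. A clique must lie in a single bag of any decomposition, so no decomposition can have width below 2. Therefore the treewidth is 2.

Treewidth 2.
One such decomposition:
Bags: B1 = {b, g, h}  B2 = {b, d, h}  B3 = {a, g, h}  B4 = {g, h, i}  B5 = {c, g, h}  B6 = {a, e, h}  B7 = {f, g, h}
Tree: B1–B2, B1–B3, B1–B4, B1–B5, B3–B6, B1–B7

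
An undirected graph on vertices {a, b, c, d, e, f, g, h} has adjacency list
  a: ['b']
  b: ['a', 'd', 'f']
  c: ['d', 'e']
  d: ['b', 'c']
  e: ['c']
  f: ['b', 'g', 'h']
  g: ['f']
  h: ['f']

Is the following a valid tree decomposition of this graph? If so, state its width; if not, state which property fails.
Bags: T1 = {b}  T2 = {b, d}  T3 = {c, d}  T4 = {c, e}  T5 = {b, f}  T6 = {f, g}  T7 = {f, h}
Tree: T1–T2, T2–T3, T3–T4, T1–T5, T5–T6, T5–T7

No — vertex a appears in no bag.

A tree decomposition must satisfy three properties: every vertex lies in some bag; for every edge, both endpoints lie together in some bag; and for every vertex, the bags containing it form a connected subtree. Here vertex a appears in no bag, so the decomposition is invalid.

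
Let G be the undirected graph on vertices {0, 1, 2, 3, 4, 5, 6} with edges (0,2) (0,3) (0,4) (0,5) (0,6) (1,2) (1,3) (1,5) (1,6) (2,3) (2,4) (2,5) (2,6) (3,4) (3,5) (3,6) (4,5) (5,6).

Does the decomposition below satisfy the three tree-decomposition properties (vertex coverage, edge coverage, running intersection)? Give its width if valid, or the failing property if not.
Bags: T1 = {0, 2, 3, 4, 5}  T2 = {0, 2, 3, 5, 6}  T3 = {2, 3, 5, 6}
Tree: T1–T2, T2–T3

No — vertex 1 appears in no bag.

A tree decomposition must satisfy three properties: every vertex lies in some bag; for every edge, both endpoints lie together in some bag; and for every vertex, the bags containing it form a connected subtree. Here vertex 1 appears in no bag, so the decomposition is invalid.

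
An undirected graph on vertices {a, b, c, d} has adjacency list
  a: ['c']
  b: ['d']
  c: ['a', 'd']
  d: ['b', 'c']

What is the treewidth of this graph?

1

A width-1 tree decomposition is:
Bags: B1 = {b, d}  B2 = {c, d}  B3 = {a, c}
Tree: B1–B2, B2–B3
Each bag holds 2 vertices, so the decomposition has width 1, which upper-bounds the treewidth. Since G has at least one edge (e.g. b–d), it is not an edgeless graph, so tw(G) ≥ 1. Hence tw(G) = 1 exactly.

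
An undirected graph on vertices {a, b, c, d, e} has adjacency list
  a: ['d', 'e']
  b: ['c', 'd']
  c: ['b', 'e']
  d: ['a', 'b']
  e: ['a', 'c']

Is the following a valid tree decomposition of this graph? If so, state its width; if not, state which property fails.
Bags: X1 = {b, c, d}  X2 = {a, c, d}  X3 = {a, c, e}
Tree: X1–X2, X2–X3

Yes; width 2.

Every vertex of G appears in some bag (union = {a, b, c, d, e}); every edge is covered by a bag; and for each vertex v the set of bags containing v is connected in the bag tree. The decomposition is therefore valid. The largest bag has 3 vertices, so the width is 2.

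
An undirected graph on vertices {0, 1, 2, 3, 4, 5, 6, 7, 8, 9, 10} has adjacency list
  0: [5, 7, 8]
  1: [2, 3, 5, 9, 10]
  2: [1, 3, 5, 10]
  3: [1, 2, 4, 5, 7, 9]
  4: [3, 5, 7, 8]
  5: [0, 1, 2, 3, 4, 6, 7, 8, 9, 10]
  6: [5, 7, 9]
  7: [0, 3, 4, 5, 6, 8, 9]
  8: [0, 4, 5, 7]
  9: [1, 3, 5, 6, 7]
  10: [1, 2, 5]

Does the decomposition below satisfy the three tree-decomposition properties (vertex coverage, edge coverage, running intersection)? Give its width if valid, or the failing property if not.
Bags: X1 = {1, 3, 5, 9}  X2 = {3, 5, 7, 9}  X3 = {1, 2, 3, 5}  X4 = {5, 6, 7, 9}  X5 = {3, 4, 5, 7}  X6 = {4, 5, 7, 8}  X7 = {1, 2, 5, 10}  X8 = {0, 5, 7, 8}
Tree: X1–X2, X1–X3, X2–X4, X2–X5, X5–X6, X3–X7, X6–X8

Yes; width 3.

Vertex coverage: the bags together contain {0, 1, 2, 3, 4, 5, 6, 7, 8, 9, 10}, the full vertex set. Edge coverage: each edge of G has both endpoints in at least one bag. Running intersection: for every vertex, the bags containing it form a connected subtree. All three properties hold, so this is a valid tree decomposition of width max|bag| − 1 = 3, and hence tw(G) ≤ 3.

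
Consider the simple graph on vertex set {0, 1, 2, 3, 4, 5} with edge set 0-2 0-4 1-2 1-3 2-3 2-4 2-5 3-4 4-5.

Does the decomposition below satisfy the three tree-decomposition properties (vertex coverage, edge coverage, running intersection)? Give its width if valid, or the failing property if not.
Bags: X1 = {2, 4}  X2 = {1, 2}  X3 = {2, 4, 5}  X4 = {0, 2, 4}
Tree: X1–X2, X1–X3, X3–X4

A tree decomposition must satisfy three properties: every vertex lies in some bag; for every edge, both endpoints lie together in some bag; and for every vertex, the bags containing it form a connected subtree. Here vertex 3 appears in no bag, so the decomposition is invalid.

No — vertex 3 appears in no bag.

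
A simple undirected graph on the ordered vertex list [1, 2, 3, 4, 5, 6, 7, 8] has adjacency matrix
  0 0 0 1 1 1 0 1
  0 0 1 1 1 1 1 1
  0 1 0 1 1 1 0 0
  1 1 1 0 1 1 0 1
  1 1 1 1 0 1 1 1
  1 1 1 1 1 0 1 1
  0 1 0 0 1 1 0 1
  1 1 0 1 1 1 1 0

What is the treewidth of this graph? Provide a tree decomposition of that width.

Every bag has size at most 5, so the width is 5 − 1 = 4 and tw(G) ≤ 4. For the lower bound, the 5 vertices {1, 4, 5, 6, 8} are pairwise adjacent, and any tree decomposition puts a clique entirely inside one bag — forcing width ≥ 4. The upper and lower bounds meet at 4, so that is the treewidth.

Treewidth 4.
One optimal decomposition is:
Bags: B1 = {2, 3, 4, 5, 6}  B2 = {2, 4, 5, 6, 8}  B3 = {1, 4, 5, 6, 8}  B4 = {2, 5, 6, 7, 8}
Tree: B1–B2, B2–B3, B2–B4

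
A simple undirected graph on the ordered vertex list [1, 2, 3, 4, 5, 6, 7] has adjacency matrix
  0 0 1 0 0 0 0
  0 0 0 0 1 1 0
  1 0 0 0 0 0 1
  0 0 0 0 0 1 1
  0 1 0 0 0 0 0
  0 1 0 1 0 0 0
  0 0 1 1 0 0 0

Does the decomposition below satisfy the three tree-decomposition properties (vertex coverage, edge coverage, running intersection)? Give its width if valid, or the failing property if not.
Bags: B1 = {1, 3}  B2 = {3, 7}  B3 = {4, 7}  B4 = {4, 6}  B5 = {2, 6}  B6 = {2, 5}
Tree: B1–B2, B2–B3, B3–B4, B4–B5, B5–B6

Vertex coverage: the bags together contain {1, 2, 3, 4, 5, 6, 7}, the full vertex set. Edge coverage: each edge of G has both endpoints in at least one bag. Running intersection: for every vertex, the bags containing it form a connected subtree. All three properties hold, so this is a valid tree decomposition of width max|bag| − 1 = 1, and hence tw(G) ≤ 1.

Yes; width 1.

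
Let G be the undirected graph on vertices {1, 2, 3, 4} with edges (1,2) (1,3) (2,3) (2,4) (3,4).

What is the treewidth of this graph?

2

A width-2 tree decomposition is:
Bags: B1 = {1, 2, 3}  B2 = {2, 3, 4}
Tree: B1–B2
Every bag has size at most 3, so the width is 3 − 1 = 2 and tw(G) ≤ 2. For the lower bound, the 3 vertices {1, 2, 3} are pairwise adjacent, and any tree decomposition puts a clique entirely inside one bag — forcing width ≥ 2. The upper and lower bounds meet at 2, so that is the treewidth.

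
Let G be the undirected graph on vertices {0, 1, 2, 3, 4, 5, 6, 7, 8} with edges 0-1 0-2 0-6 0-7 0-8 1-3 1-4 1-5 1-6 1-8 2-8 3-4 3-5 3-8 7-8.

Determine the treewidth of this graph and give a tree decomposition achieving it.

Treewidth 2.
Bags: B1 = {0, 1, 8}  B2 = {1, 3, 8}  B3 = {1, 3, 5}  B4 = {0, 2, 8}  B5 = {0, 1, 6}  B6 = {1, 3, 4}  B7 = {0, 7, 8}
Tree: B1–B2, B2–B3, B1–B4, B1–B5, B3–B6, B4–B7

The largest bag has 3 vertices, giving width 2; this decomposition certifies tw(G) ≤ 2. On the other hand G contains the 3-clique {0, 1, 8}. A clique must lie in a single bag of any decomposition, so no decomposition can have width below 2. Therefore the treewidth is 2.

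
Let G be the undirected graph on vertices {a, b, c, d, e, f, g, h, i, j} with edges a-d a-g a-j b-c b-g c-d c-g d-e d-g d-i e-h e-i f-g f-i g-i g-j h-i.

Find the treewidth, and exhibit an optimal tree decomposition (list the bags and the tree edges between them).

Treewidth 2.
Bags: B1 = {a, d, g}  B2 = {a, g, j}  B3 = {d, g, i}  B4 = {d, e, i}  B5 = {c, d, g}  B6 = {e, h, i}  B7 = {b, c, g}  B8 = {f, g, i}
Tree: B1–B2, B1–B3, B3–B4, B1–B5, B4–B6, B5–B7, B3–B8

The largest bag has 3 vertices, giving width 2; this decomposition certifies tw(G) ≤ 2. On the other hand G contains the 3-clique {c, d, g}. A clique must lie in a single bag of any decomposition, so no decomposition can have width below 2. Therefore the treewidth is 2.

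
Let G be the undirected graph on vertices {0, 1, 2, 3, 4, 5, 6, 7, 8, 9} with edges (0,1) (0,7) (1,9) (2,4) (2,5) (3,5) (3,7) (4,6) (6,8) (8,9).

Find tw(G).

A width-2 tree decomposition is:
Bags: B1 = {1, 8, 9}  B2 = {1, 6, 8}  B3 = {1, 4, 6}  B4 = {1, 2, 4}  B5 = {1, 2, 5}  B6 = {1, 3, 5}  B7 = {1, 3, 7}  B8 = {0, 1, 7}
Tree: B1–B2, B2–B3, B3–B4, B4–B5, B5–B6, B6–B7, B7–B8
Every bag has size at most 3, so the width is 3 − 1 = 2 and tw(G) ≤ 2. For the lower bound, G contains the cycle 1–9–8–6–4–2–5–3–7–0–1, so G is not a forest; only forests have treewidth ≤ 1, hence tw(G) ≥ 2. The upper and lower bounds meet at 2, so that is the treewidth.

2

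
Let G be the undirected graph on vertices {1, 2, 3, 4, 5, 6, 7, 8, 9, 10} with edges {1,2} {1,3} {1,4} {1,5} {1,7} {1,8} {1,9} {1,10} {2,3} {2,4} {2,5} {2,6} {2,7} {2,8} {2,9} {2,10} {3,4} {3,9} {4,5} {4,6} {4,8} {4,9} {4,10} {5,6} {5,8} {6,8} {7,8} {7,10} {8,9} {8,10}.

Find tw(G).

4

A width-4 tree decomposition is:
Bags: B1 = {1, 2, 4, 5, 8}  B2 = {2, 4, 5, 6, 8}  B3 = {1, 2, 4, 8, 10}  B4 = {1, 2, 7, 8, 10}  B5 = {1, 2, 4, 8, 9}  B6 = {1, 2, 3, 4, 9}
Tree: B1–B2, B1–B3, B3–B4, B1–B5, B5–B6
The largest bag has 5 vertices, giving width 4; this decomposition certifies tw(G) ≤ 4. On the other hand G contains the 5-clique {1, 2, 4, 8, 9}. A clique must lie in a single bag of any decomposition, so no decomposition can have width below 4. Therefore the treewidth is 4.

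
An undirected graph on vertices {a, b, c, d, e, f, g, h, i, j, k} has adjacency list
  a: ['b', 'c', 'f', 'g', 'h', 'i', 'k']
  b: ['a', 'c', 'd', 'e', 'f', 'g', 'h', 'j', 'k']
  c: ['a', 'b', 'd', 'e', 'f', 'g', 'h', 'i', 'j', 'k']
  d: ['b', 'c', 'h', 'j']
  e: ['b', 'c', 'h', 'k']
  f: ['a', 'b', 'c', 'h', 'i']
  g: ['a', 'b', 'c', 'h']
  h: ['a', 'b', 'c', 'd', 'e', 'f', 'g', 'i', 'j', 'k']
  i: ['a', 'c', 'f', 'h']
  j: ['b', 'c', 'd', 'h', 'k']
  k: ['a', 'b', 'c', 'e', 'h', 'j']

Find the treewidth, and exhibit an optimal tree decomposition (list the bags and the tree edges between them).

Each bag holds 5 vertices, so the decomposition has width 4, which upper-bounds the treewidth. On the other hand G contains the 5-clique {b, c, d, h, j}. A clique must lie in a single bag of any decomposition, so no decomposition can have width below 4. The upper and lower bounds meet at 4, so that is the treewidth.

Treewidth 4.
One optimal decomposition is:
Bags: B1 = {b, c, h, j, k}  B2 = {a, b, c, h, k}  B3 = {b, c, e, h, k}  B4 = {a, b, c, g, h}  B5 = {b, c, d, h, j}  B6 = {a, b, c, f, h}  B7 = {a, c, f, h, i}
Tree: B1–B2, B2–B3, B2–B4, B1–B5, B4–B6, B6–B7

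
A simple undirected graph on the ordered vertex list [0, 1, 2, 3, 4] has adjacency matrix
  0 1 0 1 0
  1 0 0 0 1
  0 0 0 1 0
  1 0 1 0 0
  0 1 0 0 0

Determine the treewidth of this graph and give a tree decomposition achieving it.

The largest bag has 2 vertices, giving width 1; this decomposition certifies tw(G) ≤ 1. Since G has at least one edge (e.g. 4–1), it is not an edgeless graph, so tw(G) ≥ 1. Therefore the treewidth is 1.

Treewidth 1.
One such decomposition:
Bags: B1 = {1, 4}  B2 = {0, 1}  B3 = {0, 3}  B4 = {2, 3}
Tree: B1–B2, B2–B3, B3–B4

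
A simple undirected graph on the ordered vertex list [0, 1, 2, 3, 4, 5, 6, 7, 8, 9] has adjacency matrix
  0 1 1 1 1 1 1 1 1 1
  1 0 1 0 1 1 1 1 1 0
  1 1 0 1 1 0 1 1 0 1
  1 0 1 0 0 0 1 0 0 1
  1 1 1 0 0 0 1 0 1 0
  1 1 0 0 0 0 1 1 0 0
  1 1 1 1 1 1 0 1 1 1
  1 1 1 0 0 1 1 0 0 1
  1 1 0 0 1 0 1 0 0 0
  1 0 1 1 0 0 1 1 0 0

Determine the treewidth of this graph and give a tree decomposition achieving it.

Each bag holds 5 vertices, so the decomposition has width 4, which upper-bounds the treewidth. On the other hand G contains the 5-clique {0, 1, 4, 6, 8}. A clique must lie in a single bag of any decomposition, so no decomposition can have width below 4. Hence tw(G) = 4 exactly.

Treewidth 4.
One such decomposition:
Bags: B1 = {0, 1, 2, 6, 7}  B2 = {0, 1, 2, 4, 6}  B3 = {0, 1, 4, 6, 8}  B4 = {0, 1, 5, 6, 7}  B5 = {0, 2, 6, 7, 9}  B6 = {0, 2, 3, 6, 9}
Tree: B1–B2, B2–B3, B1–B4, B1–B5, B5–B6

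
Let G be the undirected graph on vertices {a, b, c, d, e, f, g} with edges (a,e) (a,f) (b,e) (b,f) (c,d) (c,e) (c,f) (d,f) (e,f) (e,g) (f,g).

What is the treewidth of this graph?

2

A width-2 tree decomposition is:
Bags: B1 = {e, f, g}  B2 = {b, e, f}  B3 = {c, e, f}  B4 = {a, e, f}  B5 = {c, d, f}
Tree: B1–B2, B1–B3, B1–B4, B3–B5
The largest bag has 3 vertices, giving width 2; this decomposition certifies tw(G) ≤ 2. Conversely, {c, d, f} is a clique of size 3, and the vertices of any clique must share a bag in every tree decomposition; so some bag has ≥ 3 vertices and tw(G) ≥ 2. Hence tw(G) = 2 exactly.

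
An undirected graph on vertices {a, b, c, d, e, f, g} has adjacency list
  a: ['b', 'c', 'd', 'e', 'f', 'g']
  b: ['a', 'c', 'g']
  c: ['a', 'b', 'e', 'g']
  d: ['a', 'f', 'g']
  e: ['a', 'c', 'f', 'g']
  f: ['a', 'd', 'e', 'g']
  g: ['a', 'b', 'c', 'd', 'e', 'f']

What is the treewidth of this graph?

3

A width-3 tree decomposition is:
Bags: B1 = {a, c, e, g}  B2 = {a, b, c, g}  B3 = {a, e, f, g}  B4 = {a, d, f, g}
Tree: B1–B2, B1–B3, B3–B4
The largest bag has 4 vertices, giving width 3; this decomposition certifies tw(G) ≤ 3. Conversely, {a, c, e, g} is a clique of size 4, and the vertices of any clique must share a bag in every tree decomposition; so some bag has ≥ 4 vertices and tw(G) ≥ 3. The upper and lower bounds meet at 3, so that is the treewidth.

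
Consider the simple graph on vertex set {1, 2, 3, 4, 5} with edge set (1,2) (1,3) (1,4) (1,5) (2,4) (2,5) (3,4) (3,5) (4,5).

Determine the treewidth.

A width-3 tree decomposition is:
Bags: B1 = {1, 3, 4, 5}  B2 = {1, 2, 4, 5}
Tree: B1–B2
Each bag holds 4 vertices, so the decomposition has width 3, which upper-bounds the treewidth. Conversely, {1, 2, 4, 5} is a clique of size 4, and the vertices of any clique must share a bag in every tree decomposition; so some bag has ≥ 4 vertices and tw(G) ≥ 3. Therefore the treewidth is 3.

3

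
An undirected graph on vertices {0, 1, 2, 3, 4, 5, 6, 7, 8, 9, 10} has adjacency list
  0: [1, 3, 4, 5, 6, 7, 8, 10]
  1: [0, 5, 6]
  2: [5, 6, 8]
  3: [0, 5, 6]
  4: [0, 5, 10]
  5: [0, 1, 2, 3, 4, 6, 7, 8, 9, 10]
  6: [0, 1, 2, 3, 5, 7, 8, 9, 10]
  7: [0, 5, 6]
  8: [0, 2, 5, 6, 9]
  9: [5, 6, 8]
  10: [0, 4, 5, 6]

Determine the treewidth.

3

A width-3 tree decomposition is:
Bags: B1 = {0, 5, 6, 8}  B2 = {0, 5, 6, 10}  B3 = {0, 5, 6, 7}  B4 = {2, 5, 6, 8}  B5 = {0, 1, 5, 6}  B6 = {0, 4, 5, 10}  B7 = {0, 3, 5, 6}  B8 = {5, 6, 8, 9}
Tree: B1–B2, B1–B3, B1–B4, B1–B5, B2–B6, B3–B7, B4–B8
Each bag holds 4 vertices, so the decomposition has width 3, which upper-bounds the treewidth. On the other hand G contains the 4-clique {0, 4, 5, 10}. A clique must lie in a single bag of any decomposition, so no decomposition can have width below 3. Hence tw(G) = 3 exactly.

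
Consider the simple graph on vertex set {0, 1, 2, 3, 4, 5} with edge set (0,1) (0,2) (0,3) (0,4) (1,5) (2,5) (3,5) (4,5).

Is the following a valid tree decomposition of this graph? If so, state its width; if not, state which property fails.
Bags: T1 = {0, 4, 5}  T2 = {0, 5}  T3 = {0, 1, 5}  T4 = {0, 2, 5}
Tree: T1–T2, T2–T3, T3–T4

No — vertex 3 appears in no bag.

A tree decomposition must satisfy three properties: every vertex lies in some bag; for every edge, both endpoints lie together in some bag; and for every vertex, the bags containing it form a connected subtree. Here vertex 3 appears in no bag, so the decomposition is invalid.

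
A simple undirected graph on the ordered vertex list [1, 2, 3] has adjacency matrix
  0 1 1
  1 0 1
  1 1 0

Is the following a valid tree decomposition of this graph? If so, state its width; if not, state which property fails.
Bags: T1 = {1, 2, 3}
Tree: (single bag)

Every vertex of G appears in some bag (union = {1, 2, 3}); every edge is covered by a bag; and for each vertex v the set of bags containing v is connected in the bag tree. The decomposition is therefore valid. The largest bag has 3 vertices, so the width is 2.

Yes; width 2.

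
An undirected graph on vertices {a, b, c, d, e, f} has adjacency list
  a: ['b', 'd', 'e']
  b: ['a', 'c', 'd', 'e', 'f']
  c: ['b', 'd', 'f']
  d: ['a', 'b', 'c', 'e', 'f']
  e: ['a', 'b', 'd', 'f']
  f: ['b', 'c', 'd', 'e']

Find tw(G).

A width-3 tree decomposition is:
Bags: B1 = {b, d, e, f}  B2 = {a, b, d, e}  B3 = {b, c, d, f}
Tree: B1–B2, B1–B3
The largest bag has 4 vertices, giving width 3; this decomposition certifies tw(G) ≤ 3. For the lower bound, the 4 vertices {a, b, d, e} are pairwise adjacent, and any tree decomposition puts a clique entirely inside one bag — forcing width ≥ 3. The upper and lower bounds meet at 3, so that is the treewidth.

3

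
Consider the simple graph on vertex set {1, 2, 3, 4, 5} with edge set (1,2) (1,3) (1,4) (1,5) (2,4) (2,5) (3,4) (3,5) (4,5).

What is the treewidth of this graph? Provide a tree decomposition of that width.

Treewidth 3.
One optimal decomposition is:
Bags: B1 = {1, 2, 4, 5}  B2 = {1, 3, 4, 5}
Tree: B1–B2

The largest bag has 4 vertices, giving width 3; this decomposition certifies tw(G) ≤ 3. On the other hand G contains the 4-clique {1, 2, 4, 5}. A clique must lie in a single bag of any decomposition, so no decomposition can have width below 3. Therefore the treewidth is 3.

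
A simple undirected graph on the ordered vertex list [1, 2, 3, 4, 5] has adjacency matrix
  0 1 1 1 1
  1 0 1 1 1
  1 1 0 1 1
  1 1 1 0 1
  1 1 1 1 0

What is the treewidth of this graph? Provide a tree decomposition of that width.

With just one bag of size 5, the width is 5 − 1 = 4, so tw(G) ≤ 4. On the other hand G contains the 5-clique {1, 2, 3, 4, 5}. A clique must lie in a single bag of any decomposition, so no decomposition can have width below 4. Combining the bounds, tw(G) = 4.

Treewidth 4.
Bags: B1 = {1, 2, 3, 4, 5}
Tree: (single bag)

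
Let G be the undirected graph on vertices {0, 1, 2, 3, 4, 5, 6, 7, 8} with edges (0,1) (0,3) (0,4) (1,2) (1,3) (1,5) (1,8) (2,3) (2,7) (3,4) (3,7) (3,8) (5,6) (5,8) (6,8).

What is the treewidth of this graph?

A width-2 tree decomposition is:
Bags: B1 = {1, 2, 3}  B2 = {2, 3, 7}  B3 = {0, 1, 3}  B4 = {0, 3, 4}  B5 = {1, 3, 8}  B6 = {1, 5, 8}  B7 = {5, 6, 8}
Tree: B1–B2, B1–B3, B3–B4, B3–B5, B5–B6, B6–B7
The largest bag has 3 vertices, giving width 2; this decomposition certifies tw(G) ≤ 2. Conversely, {0, 1, 3} is a clique of size 3, and the vertices of any clique must share a bag in every tree decomposition; so some bag has ≥ 3 vertices and tw(G) ≥ 2. Combining the bounds, tw(G) = 2.

2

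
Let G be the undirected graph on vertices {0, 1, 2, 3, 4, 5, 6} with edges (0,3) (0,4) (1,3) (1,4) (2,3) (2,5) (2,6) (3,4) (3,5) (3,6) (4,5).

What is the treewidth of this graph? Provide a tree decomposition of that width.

Treewidth 2.
Bags: B1 = {1, 3, 4}  B2 = {0, 3, 4}  B3 = {3, 4, 5}  B4 = {2, 3, 5}  B5 = {2, 3, 6}
Tree: B1–B2, B1–B3, B3–B4, B4–B5

The largest bag has 3 vertices, giving width 2; this decomposition certifies tw(G) ≤ 2. Conversely, {2, 3, 5} is a clique of size 3, and the vertices of any clique must share a bag in every tree decomposition; so some bag has ≥ 3 vertices and tw(G) ≥ 2. Hence tw(G) = 2 exactly.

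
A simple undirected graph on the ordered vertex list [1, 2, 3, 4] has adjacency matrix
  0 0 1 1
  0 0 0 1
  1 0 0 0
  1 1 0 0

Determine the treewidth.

1

A width-1 tree decomposition is:
Bags: B1 = {2, 4}  B2 = {1, 4}  B3 = {1, 3}
Tree: B1–B2, B2–B3
Every bag has size at most 2, so the width is 2 − 1 = 1 and tw(G) ≤ 1. Any graph with an edge has treewidth ≥ 1, and G has the edge 4–2. Therefore the treewidth is 1.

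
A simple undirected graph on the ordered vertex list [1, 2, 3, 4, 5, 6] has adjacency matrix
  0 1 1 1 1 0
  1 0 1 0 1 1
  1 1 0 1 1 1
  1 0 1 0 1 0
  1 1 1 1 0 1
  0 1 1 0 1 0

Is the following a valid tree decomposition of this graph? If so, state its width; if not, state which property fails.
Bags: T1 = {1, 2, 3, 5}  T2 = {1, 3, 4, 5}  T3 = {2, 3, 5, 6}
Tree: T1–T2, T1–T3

Checking the three conditions: (i) the bags cover all of {1, 2, 3, 4, 5, 6}; (ii) for each edge, some bag contains both endpoints; (iii) the bags containing any fixed vertex form a subtree. All hold, so the decomposition is valid with width 4 − 1 = 3.

Yes; width 3.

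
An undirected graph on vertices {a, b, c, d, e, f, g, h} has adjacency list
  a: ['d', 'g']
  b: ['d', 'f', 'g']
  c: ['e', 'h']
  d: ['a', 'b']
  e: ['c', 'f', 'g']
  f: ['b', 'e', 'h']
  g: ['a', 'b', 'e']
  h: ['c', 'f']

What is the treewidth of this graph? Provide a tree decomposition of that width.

Treewidth 2.
Bags: B1 = {c, e, h}  B2 = {e, f, h}  B3 = {e, f, g}  B4 = {b, f, g}  B5 = {a, b, g}  B6 = {a, b, d}
Tree: B1–B2, B2–B3, B3–B4, B4–B5, B5–B6

Every bag has size at most 3, so the width is 3 − 1 = 2 and tw(G) ≤ 2. The edges c–h–f–e–c form a cycle, so G is not a tree and its treewidth is at least 2. Combining the bounds, tw(G) = 2.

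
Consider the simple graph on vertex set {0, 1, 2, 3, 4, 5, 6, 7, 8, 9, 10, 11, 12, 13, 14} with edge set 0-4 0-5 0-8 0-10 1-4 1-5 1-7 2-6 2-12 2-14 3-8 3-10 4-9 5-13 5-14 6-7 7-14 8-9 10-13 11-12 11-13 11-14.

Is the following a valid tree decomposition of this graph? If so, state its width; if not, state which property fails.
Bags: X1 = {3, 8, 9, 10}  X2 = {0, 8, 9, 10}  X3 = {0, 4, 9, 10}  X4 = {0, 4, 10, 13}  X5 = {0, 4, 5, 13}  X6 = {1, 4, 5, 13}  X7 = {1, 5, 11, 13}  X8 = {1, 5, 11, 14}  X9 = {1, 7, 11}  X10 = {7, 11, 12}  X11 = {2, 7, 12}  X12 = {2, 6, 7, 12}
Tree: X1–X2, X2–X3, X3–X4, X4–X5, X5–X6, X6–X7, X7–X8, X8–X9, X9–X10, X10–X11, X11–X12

A tree decomposition must satisfy three properties: every vertex lies in some bag; for every edge, both endpoints lie together in some bag; and for every vertex, the bags containing it form a connected subtree. Here edge (14,7) lies in no bag, so the decomposition is invalid.

No — edge (14,7) lies in no bag.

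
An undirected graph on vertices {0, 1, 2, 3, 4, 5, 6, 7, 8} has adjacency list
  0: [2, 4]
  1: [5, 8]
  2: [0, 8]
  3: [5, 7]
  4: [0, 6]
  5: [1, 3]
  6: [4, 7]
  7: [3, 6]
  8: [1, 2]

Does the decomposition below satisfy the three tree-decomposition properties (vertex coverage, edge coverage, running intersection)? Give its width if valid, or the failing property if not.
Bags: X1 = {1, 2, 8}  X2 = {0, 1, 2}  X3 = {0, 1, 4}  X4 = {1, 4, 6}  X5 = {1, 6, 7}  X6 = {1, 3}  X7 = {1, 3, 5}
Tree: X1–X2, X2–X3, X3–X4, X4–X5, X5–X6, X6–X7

A tree decomposition must satisfy three properties: every vertex lies in some bag; for every edge, both endpoints lie together in some bag; and for every vertex, the bags containing it form a connected subtree. Here edge (7,3) lies in no bag, so the decomposition is invalid.

No — edge (7,3) lies in no bag.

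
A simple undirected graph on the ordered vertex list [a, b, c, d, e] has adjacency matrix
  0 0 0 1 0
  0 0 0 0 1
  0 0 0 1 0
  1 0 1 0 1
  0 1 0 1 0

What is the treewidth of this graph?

1

A width-1 tree decomposition is:
Bags: B1 = {c, d}  B2 = {d, e}  B3 = {b, e}  B4 = {a, d}
Tree: B1–B2, B2–B3, B1–B4
Every bag has size at most 2, so the width is 2 − 1 = 1 and tw(G) ≤ 1. Any graph with an edge has treewidth ≥ 1, and G has the edge c–d. Therefore the treewidth is 1.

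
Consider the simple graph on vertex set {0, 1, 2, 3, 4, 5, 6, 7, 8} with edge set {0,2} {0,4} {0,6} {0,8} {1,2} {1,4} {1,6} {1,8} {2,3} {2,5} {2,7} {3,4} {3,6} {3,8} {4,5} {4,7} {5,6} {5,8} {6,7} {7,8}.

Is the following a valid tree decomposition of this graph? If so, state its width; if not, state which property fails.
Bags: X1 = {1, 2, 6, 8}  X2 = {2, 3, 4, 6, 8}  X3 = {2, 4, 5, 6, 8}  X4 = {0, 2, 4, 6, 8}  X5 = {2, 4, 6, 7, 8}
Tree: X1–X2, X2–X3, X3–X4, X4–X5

A tree decomposition must satisfy three properties: every vertex lies in some bag; for every edge, both endpoints lie together in some bag; and for every vertex, the bags containing it form a connected subtree. Here edge (4,1) lies in no bag, so the decomposition is invalid.

No — edge (4,1) lies in no bag.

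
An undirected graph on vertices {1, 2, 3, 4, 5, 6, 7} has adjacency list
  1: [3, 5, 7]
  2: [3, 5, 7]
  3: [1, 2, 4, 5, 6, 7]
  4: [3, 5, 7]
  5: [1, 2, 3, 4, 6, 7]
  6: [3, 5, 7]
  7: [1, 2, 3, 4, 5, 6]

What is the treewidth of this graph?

A width-3 tree decomposition is:
Bags: B1 = {3, 5, 6, 7}  B2 = {1, 3, 5, 7}  B3 = {2, 3, 5, 7}  B4 = {3, 4, 5, 7}
Tree: B1–B2, B1–B3, B1–B4
Every bag has size at most 4, so the width is 4 − 1 = 3 and tw(G) ≤ 3. On the other hand G contains the 4-clique {1, 3, 5, 7}. A clique must lie in a single bag of any decomposition, so no decomposition can have width below 3. Therefore the treewidth is 3.

3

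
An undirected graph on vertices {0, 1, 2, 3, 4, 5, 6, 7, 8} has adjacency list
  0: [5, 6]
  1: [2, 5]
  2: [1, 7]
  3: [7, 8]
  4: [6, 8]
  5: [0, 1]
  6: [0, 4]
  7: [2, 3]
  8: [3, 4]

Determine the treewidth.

2

A width-2 tree decomposition is:
Bags: B1 = {2, 3, 7}  B2 = {1, 2, 3}  B3 = {1, 3, 5}  B4 = {0, 3, 5}  B5 = {0, 3, 6}  B6 = {3, 4, 6}  B7 = {3, 4, 8}
Tree: B1–B2, B2–B3, B3–B4, B4–B5, B5–B6, B6–B7
Each bag holds 3 vertices, so the decomposition has width 2, which upper-bounds the treewidth. For the lower bound, G contains the cycle 3–7–2–1–5–0–6–4–8–3, so G is not a forest; only forests have treewidth ≤ 1, hence tw(G) ≥ 2. Combining the bounds, tw(G) = 2.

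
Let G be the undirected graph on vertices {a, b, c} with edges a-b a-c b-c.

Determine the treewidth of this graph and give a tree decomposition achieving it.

A single bag containing all 3 vertices is trivially a valid decomposition of width 2. On the other hand G contains the 3-clique {a, b, c}. A clique must lie in a single bag of any decomposition, so no decomposition can have width below 2. Hence tw(G) = 2 exactly.

Treewidth 2.
One such decomposition:
Bags: B1 = {a, b, c}
Tree: (single bag)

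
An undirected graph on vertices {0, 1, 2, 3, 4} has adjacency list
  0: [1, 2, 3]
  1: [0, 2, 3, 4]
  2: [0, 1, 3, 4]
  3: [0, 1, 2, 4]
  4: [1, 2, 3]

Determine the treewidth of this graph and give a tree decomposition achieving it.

The largest bag has 4 vertices, giving width 3; this decomposition certifies tw(G) ≤ 3. Conversely, {0, 1, 2, 3} is a clique of size 4, and the vertices of any clique must share a bag in every tree decomposition; so some bag has ≥ 4 vertices and tw(G) ≥ 3. Combining the bounds, tw(G) = 3.

Treewidth 3.
One such decomposition:
Bags: B1 = {1, 2, 3, 4}  B2 = {0, 1, 2, 3}
Tree: B1–B2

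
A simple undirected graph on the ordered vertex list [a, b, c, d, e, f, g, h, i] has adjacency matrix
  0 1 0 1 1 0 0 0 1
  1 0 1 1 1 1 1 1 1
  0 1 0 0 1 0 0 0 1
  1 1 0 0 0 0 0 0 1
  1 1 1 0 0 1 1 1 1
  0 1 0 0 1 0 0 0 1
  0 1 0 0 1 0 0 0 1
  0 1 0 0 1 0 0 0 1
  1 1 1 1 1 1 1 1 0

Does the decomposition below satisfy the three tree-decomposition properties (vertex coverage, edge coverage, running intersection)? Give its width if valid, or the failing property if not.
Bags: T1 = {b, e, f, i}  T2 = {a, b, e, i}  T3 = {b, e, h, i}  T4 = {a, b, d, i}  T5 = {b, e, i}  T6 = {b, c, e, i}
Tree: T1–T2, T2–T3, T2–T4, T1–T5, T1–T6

A tree decomposition must satisfy three properties: every vertex lies in some bag; for every edge, both endpoints lie together in some bag; and for every vertex, the bags containing it form a connected subtree. Here vertex g appears in no bag, so the decomposition is invalid.

No — vertex g appears in no bag.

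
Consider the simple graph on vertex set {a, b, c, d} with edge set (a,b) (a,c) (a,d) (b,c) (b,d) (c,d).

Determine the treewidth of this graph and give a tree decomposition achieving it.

Treewidth 3.
One optimal decomposition is:
Bags: B1 = {a, b, c, d}
Tree: (single bag)

With just one bag of size 4, the width is 4 − 1 = 3, so tw(G) ≤ 3. On the other hand G contains the 4-clique {a, b, c, d}. A clique must lie in a single bag of any decomposition, so no decomposition can have width below 3. The upper and lower bounds meet at 3, so that is the treewidth.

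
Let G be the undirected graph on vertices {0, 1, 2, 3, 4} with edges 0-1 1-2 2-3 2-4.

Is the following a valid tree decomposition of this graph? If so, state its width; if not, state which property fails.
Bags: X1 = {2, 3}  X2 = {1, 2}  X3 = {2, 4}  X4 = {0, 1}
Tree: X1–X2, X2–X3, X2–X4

Vertex coverage: the bags together contain {0, 1, 2, 3, 4}, the full vertex set. Edge coverage: each edge of G has both endpoints in at least one bag. Running intersection: for every vertex, the bags containing it form a connected subtree. All three properties hold, so this is a valid tree decomposition of width max|bag| − 1 = 1, and hence tw(G) ≤ 1.

Yes; width 1.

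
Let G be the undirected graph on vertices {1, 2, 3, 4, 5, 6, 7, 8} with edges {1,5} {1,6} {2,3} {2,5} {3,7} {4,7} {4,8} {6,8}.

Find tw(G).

A width-2 tree decomposition is:
Bags: B1 = {2, 3, 7}  B2 = {2, 5, 7}  B3 = {1, 5, 7}  B4 = {1, 6, 7}  B5 = {6, 7, 8}  B6 = {4, 7, 8}
Tree: B1–B2, B2–B3, B3–B4, B4–B5, B5–B6
Every bag has size at most 3, so the width is 3 − 1 = 2 and tw(G) ≤ 2. The edges 7–3–2–5–1–6–8–4–7 form a cycle, so G is not a tree and its treewidth is at least 2. Hence tw(G) = 2 exactly.

2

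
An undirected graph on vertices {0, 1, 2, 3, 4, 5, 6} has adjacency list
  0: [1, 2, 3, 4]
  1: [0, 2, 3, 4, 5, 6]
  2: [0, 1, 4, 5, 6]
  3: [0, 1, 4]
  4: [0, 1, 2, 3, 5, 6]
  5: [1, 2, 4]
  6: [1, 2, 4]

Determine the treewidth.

3

A width-3 tree decomposition is:
Bags: B1 = {0, 1, 2, 4}  B2 = {1, 2, 4, 5}  B3 = {1, 2, 4, 6}  B4 = {0, 1, 3, 4}
Tree: B1–B2, B1–B3, B1–B4
Every bag has size at most 4, so the width is 4 − 1 = 3 and tw(G) ≤ 3. On the other hand G contains the 4-clique {0, 1, 2, 4}. A clique must lie in a single bag of any decomposition, so no decomposition can have width below 3. Hence tw(G) = 3 exactly.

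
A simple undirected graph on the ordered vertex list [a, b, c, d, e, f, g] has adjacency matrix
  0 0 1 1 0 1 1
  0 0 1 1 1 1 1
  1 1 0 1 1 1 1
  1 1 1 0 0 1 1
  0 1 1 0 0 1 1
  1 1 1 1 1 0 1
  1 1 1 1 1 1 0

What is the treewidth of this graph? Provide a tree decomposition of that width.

Treewidth 4.
One such decomposition:
Bags: B1 = {b, c, d, f, g}  B2 = {b, c, e, f, g}  B3 = {a, c, d, f, g}
Tree: B1–B2, B1–B3

Every bag has size at most 5, so the width is 5 − 1 = 4 and tw(G) ≤ 4. For the lower bound, the 5 vertices {a, c, d, f, g} are pairwise adjacent, and any tree decomposition puts a clique entirely inside one bag — forcing width ≥ 4. The upper and lower bounds meet at 4, so that is the treewidth.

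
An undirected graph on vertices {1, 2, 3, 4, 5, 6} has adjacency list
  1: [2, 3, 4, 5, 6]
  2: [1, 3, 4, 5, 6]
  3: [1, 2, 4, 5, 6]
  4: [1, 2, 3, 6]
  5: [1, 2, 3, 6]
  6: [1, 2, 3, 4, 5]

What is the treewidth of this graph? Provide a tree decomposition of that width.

The largest bag has 5 vertices, giving width 4; this decomposition certifies tw(G) ≤ 4. On the other hand G contains the 5-clique {1, 2, 3, 4, 6}. A clique must lie in a single bag of any decomposition, so no decomposition can have width below 4. Therefore the treewidth is 4.

Treewidth 4.
Bags: B1 = {1, 2, 3, 4, 6}  B2 = {1, 2, 3, 5, 6}
Tree: B1–B2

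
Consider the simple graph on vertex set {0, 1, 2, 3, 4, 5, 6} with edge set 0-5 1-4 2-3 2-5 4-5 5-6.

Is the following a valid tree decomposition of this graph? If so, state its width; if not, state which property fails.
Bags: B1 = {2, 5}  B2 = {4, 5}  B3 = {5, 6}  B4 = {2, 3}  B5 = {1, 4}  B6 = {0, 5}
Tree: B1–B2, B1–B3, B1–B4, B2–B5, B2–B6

Vertex coverage: the bags together contain {0, 1, 2, 3, 4, 5, 6}, the full vertex set. Edge coverage: each edge of G has both endpoints in at least one bag. Running intersection: for every vertex, the bags containing it form a connected subtree. All three properties hold, so this is a valid tree decomposition of width max|bag| − 1 = 1, and hence tw(G) ≤ 1.

Yes; width 1.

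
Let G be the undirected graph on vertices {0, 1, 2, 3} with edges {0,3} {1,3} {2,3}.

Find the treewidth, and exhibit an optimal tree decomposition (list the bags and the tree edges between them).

Treewidth 1.
Bags: B1 = {0, 3}  B2 = {2, 3}  B3 = {1, 3}
Tree: B1–B2, B1–B3

Each bag holds 2 vertices, so the decomposition has width 1, which upper-bounds the treewidth. Any graph with an edge has treewidth ≥ 1, and G has the edge 0–3. Combining the bounds, tw(G) = 1.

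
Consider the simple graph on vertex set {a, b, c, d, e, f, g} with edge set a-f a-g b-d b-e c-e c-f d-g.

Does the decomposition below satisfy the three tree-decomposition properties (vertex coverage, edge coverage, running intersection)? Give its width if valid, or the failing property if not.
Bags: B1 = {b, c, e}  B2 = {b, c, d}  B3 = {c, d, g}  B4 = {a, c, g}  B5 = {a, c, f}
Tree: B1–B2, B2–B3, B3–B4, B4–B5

Every vertex of G appears in some bag (union = {a, b, c, d, e, f, g}); every edge is covered by a bag; and for each vertex v the set of bags containing v is connected in the bag tree. The decomposition is therefore valid. The largest bag has 3 vertices, so the width is 2.

Yes; width 2.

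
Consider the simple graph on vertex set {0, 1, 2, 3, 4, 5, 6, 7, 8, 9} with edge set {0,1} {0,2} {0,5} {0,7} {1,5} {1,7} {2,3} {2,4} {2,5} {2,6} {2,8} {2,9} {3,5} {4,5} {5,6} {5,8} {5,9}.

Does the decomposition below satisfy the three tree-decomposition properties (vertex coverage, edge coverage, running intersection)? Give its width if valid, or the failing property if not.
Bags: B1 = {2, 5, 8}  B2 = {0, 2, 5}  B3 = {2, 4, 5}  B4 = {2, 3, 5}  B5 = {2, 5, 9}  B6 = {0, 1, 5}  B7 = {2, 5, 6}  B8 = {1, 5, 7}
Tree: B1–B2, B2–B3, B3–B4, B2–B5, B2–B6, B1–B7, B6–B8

No — edge (0,7) lies in no bag.

A tree decomposition must satisfy three properties: every vertex lies in some bag; for every edge, both endpoints lie together in some bag; and for every vertex, the bags containing it form a connected subtree. Here edge (0,7) lies in no bag, so the decomposition is invalid.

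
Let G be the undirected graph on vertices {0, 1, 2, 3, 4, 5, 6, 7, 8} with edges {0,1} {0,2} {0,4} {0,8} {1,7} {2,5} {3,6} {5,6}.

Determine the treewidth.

1

A width-1 tree decomposition is:
Bags: B1 = {2, 5}  B2 = {0, 2}  B3 = {0, 1}  B4 = {5, 6}  B5 = {0, 4}  B6 = {0, 8}  B7 = {3, 6}  B8 = {1, 7}
Tree: B1–B2, B2–B3, B1–B4, B3–B5, B3–B6, B4–B7, B3–B8
The largest bag has 2 vertices, giving width 1; this decomposition certifies tw(G) ≤ 1. Since G has at least one edge (e.g. 5–2), it is not an edgeless graph, so tw(G) ≥ 1. Therefore the treewidth is 1.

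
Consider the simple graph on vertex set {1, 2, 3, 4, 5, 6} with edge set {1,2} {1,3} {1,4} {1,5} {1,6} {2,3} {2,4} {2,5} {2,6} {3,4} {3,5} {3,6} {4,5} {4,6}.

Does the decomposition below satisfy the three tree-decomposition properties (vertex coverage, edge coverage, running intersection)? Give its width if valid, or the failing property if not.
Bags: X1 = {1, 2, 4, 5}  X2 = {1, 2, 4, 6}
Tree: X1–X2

A tree decomposition must satisfy three properties: every vertex lies in some bag; for every edge, both endpoints lie together in some bag; and for every vertex, the bags containing it form a connected subtree. Here vertex 3 appears in no bag, so the decomposition is invalid.

No — vertex 3 appears in no bag.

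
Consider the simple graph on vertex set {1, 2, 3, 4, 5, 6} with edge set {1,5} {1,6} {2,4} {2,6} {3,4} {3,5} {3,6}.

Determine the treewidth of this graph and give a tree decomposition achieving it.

Every bag has size at most 3, so the width is 3 − 1 = 2 and tw(G) ≤ 2. For the lower bound, G contains the cycle 2–4–3–6–2, so G is not a forest; only forests have treewidth ≤ 1, hence tw(G) ≥ 2. The upper and lower bounds meet at 2, so that is the treewidth.

Treewidth 2.
Bags: B1 = {2, 4, 6}  B2 = {3, 4, 6}  B3 = {1, 3, 6}  B4 = {1, 3, 5}
Tree: B1–B2, B2–B3, B3–B4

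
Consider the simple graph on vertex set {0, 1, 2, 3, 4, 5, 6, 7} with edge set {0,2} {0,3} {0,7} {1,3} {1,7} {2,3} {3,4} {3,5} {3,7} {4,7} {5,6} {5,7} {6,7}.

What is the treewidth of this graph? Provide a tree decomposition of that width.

Each bag holds 3 vertices, so the decomposition has width 2, which upper-bounds the treewidth. On the other hand G contains the 3-clique {0, 2, 3}. A clique must lie in a single bag of any decomposition, so no decomposition can have width below 2. Combining the bounds, tw(G) = 2.

Treewidth 2.
One optimal decomposition is:
Bags: B1 = {3, 5, 7}  B2 = {5, 6, 7}  B3 = {1, 3, 7}  B4 = {0, 3, 7}  B5 = {0, 2, 3}  B6 = {3, 4, 7}
Tree: B1–B2, B1–B3, B1–B4, B4–B5, B4–B6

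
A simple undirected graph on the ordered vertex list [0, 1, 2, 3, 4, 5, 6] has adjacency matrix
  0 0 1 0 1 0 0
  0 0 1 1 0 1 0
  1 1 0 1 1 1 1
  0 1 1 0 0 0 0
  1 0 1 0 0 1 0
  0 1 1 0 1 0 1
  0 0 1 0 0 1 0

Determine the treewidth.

A width-2 tree decomposition is:
Bags: B1 = {2, 4, 5}  B2 = {1, 2, 5}  B3 = {2, 5, 6}  B4 = {1, 2, 3}  B5 = {0, 2, 4}
Tree: B1–B2, B1–B3, B2–B4, B1–B5
Each bag holds 3 vertices, so the decomposition has width 2, which upper-bounds the treewidth. For the lower bound, the 3 vertices {0, 2, 4} are pairwise adjacent, and any tree decomposition puts a clique entirely inside one bag — forcing width ≥ 2. Hence tw(G) = 2 exactly.

2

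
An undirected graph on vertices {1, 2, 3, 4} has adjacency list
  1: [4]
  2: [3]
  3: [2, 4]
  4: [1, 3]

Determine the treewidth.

1

A width-1 tree decomposition is:
Bags: B1 = {3, 4}  B2 = {2, 3}  B3 = {1, 4}
Tree: B1–B2, B1–B3
Every bag has size at most 2, so the width is 2 − 1 = 1 and tw(G) ≤ 1. Any graph with an edge has treewidth ≥ 1, and G has the edge 3–4. The upper and lower bounds meet at 1, so that is the treewidth.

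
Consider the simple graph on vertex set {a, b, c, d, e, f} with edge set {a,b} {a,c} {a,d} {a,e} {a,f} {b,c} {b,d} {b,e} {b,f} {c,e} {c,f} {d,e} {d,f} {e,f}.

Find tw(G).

4

A width-4 tree decomposition is:
Bags: B1 = {a, b, d, e, f}  B2 = {a, b, c, e, f}
Tree: B1–B2
The largest bag has 5 vertices, giving width 4; this decomposition certifies tw(G) ≤ 4. On the other hand G contains the 5-clique {a, b, d, e, f}. A clique must lie in a single bag of any decomposition, so no decomposition can have width below 4. Hence tw(G) = 4 exactly.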